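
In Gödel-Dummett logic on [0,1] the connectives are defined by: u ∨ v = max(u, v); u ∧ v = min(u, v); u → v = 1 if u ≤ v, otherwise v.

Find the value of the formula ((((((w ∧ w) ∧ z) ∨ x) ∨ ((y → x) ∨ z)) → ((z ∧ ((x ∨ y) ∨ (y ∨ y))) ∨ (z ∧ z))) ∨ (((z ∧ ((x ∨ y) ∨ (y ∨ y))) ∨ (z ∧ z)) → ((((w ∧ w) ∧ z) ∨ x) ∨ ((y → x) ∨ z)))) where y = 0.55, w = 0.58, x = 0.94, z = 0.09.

1.00

(w ∧ w) = min(0.58, 0.58) = 0.58
((w ∧ w) ∧ z) = min(0.58, 0.09) = 0.09
(((w ∧ w) ∧ z) ∨ x) = max(0.09, 0.94) = 0.94
(y → x): 0.55 ≤ 0.94, so result = 1
((y → x) ∨ z) = max(1, 0.09) = 1
((((w ∧ w) ∧ z) ∨ x) ∨ ((y → x) ∨ z)) = max(0.94, 1) = 1
(x ∨ y) = max(0.94, 0.55) = 0.94
(y ∨ y) = max(0.55, 0.55) = 0.55
((x ∨ y) ∨ (y ∨ y)) = max(0.94, 0.55) = 0.94
(z ∧ ((x ∨ y) ∨ (y ∨ y))) = min(0.09, 0.94) = 0.09
(z ∧ z) = min(0.09, 0.09) = 0.09
((z ∧ ((x ∨ y) ∨ (y ∨ y))) ∨ (z ∧ z)) = max(0.09, 0.09) = 0.09
(((((w ∧ w) ∧ z) ∨ x) ∨ ((y → x) ∨ z)) → ((z ∧ ((x ∨ y) ∨ (y ∨ y))) ∨ (z ∧ z))): 1 > 0.09, so result = 0.09
(x ∨ y) = max(0.94, 0.55) = 0.94
(y ∨ y) = max(0.55, 0.55) = 0.55
((x ∨ y) ∨ (y ∨ y)) = max(0.94, 0.55) = 0.94
(z ∧ ((x ∨ y) ∨ (y ∨ y))) = min(0.09, 0.94) = 0.09
(z ∧ z) = min(0.09, 0.09) = 0.09
((z ∧ ((x ∨ y) ∨ (y ∨ y))) ∨ (z ∧ z)) = max(0.09, 0.09) = 0.09
(w ∧ w) = min(0.58, 0.58) = 0.58
((w ∧ w) ∧ z) = min(0.58, 0.09) = 0.09
(((w ∧ w) ∧ z) ∨ x) = max(0.09, 0.94) = 0.94
(y → x): 0.55 ≤ 0.94, so result = 1
((y → x) ∨ z) = max(1, 0.09) = 1
((((w ∧ w) ∧ z) ∨ x) ∨ ((y → x) ∨ z)) = max(0.94, 1) = 1
(((z ∧ ((x ∨ y) ∨ (y ∨ y))) ∨ (z ∧ z)) → ((((w ∧ w) ∧ z) ∨ x) ∨ ((y → x) ∨ z))): 0.09 ≤ 1, so result = 1
((((((w ∧ w) ∧ z) ∨ x) ∨ ((y → x) ∨ z)) → ((z ∧ ((x ∨ y) ∨ (y ∨ y))) ∨ (z ∧ z))) ∨ (((z ∧ ((x ∨ y) ∨ (y ∨ y))) ∨ (z ∧ z)) → ((((w ∧ w) ∧ z) ∨ x) ∨ ((y → x) ∨ z)))) = max(0.09, 1) = 1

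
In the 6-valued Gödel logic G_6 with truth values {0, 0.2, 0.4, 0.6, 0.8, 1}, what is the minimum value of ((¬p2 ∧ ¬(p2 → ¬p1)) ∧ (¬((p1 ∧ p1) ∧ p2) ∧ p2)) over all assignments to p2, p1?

0.00

The minimum is attained at p2 = 0, p1 = 0:
  ¬p2: Gödel ¬ of 0 = 1 (operand is 0)
  ¬p1: Gödel ¬ of 0 = 1 (operand is 0)
  (p2 → ¬p1): 0 ≤ 1, so result = 1
  ¬(p2 → ¬p1): Gödel ¬ of 1 = 0 (operand ≠ 0)
  (¬p2 ∧ ¬(p2 → ¬p1)) = min(1, 0) = 0
  (p1 ∧ p1) = min(0, 0) = 0
  ((p1 ∧ p1) ∧ p2) = min(0, 0) = 0
  ¬((p1 ∧ p1) ∧ p2): Gödel ¬ of 0 = 1 (operand is 0)
  (¬((p1 ∧ p1) ∧ p2) ∧ p2) = min(1, 0) = 0
  ((¬p2 ∧ ¬(p2 → ¬p1)) ∧ (¬((p1 ∧ p1) ∧ p2) ∧ p2)) = min(0, 0) = 0
Checking all 36 assignments confirms none give a value below 0.00.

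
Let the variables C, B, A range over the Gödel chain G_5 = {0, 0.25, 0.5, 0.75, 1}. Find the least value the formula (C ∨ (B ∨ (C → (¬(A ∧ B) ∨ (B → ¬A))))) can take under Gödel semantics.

0.25

The minimum is attained at C = 0.25, B = 0.25, A = 0.25:
  (A ∧ B) = min(0.25, 0.25) = 0.25
  ¬(A ∧ B): Gödel ¬ of 0.25 = 0 (operand ≠ 0)
  ¬A: Gödel ¬ of 0.25 = 0 (operand ≠ 0)
  (B → ¬A): 0.25 > 0, so result = 0
  (¬(A ∧ B) ∨ (B → ¬A)) = max(0, 0) = 0
  (C → (¬(A ∧ B) ∨ (B → ¬A))): 0.25 > 0, so result = 0
  (B ∨ (C → (¬(A ∧ B) ∨ (B → ¬A)))) = max(0.25, 0) = 0.25
  (C ∨ (B ∨ (C → (¬(A ∧ B) ∨ (B → ¬A))))) = max(0.25, 0.25) = 0.25
Checking all 125 assignments confirms none give a value below 0.25.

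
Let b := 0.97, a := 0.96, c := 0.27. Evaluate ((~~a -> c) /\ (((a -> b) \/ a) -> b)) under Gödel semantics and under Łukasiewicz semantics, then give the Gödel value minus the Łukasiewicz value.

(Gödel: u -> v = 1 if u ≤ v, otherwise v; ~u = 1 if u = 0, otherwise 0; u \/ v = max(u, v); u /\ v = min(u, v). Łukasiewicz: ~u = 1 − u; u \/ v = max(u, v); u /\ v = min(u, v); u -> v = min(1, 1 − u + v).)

-0.04

Gödel evaluation:
  ~a: Gödel ¬ of 0.96 = 0 (operand ≠ 0)
  ~~a: Gödel ¬ of 0 = 1 (operand is 0)
  (~~a -> c): 1 > 0.27, so result = 0.27
  (a -> b): 0.96 ≤ 0.97, so result = 1
  ((a -> b) \/ a) = max(1, 0.96) = 1
  (((a -> b) \/ a) -> b): 1 > 0.97, so result = 0.97
  ((~~a -> c) /\ (((a -> b) \/ a) -> b)) = min(0.27, 0.97) = 0.27
  Gödel value = 0.27
Łukasiewicz evaluation:
  ~a: Łukasiewicz ¬ gives 1 − 0.96 = 0.04
  ~~a: Łukasiewicz ¬ gives 1 − 0.04 = 0.96
  (~~a -> c): min(1, 1 − 0.96 + 0.27) = 0.31
  (a -> b): min(1, 1 − 0.96 + 0.97) = 1
  ((a -> b) \/ a) = max(1, 0.96) = 1
  (((a -> b) \/ a) -> b): min(1, 1 − 1 + 0.97) = 0.97
  ((~~a -> c) /\ (((a -> b) \/ a) -> b)) = min(0.31, 0.97) = 0.31
  Łukasiewicz value = 0.31
Difference: 0.27 − 0.31 = -0.04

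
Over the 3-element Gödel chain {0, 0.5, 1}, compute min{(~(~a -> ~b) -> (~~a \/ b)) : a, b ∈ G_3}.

The minimum is attained at a = 0, b = 0.5:
  ~a: Gödel ¬ of 0 = 1 (operand is 0)
  ~b: Gödel ¬ of 0.5 = 0 (operand ≠ 0)
  (~a -> ~b): 1 > 0, so result = 0
  ~(~a -> ~b): Gödel ¬ of 0 = 1 (operand is 0)
  ~a: Gödel ¬ of 0 = 1 (operand is 0)
  ~~a: Gödel ¬ of 1 = 0 (operand ≠ 0)
  (~~a \/ b) = max(0, 0.5) = 0.5
  (~(~a -> ~b) -> (~~a \/ b)): 1 > 0.5, so result = 0.5
Checking all 9 assignments confirms none give a value below 0.50.

0.50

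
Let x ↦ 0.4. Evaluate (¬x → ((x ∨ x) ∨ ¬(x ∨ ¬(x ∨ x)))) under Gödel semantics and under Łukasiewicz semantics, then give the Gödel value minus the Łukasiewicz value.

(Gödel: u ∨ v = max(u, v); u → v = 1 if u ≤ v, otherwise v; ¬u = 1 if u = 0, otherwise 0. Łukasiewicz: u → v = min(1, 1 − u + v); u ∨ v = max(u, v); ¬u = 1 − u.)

Gödel evaluation:
  ¬x: Gödel ¬ of 0.4 = 0 (operand ≠ 0)
  (x ∨ x) = max(0.4, 0.4) = 0.4
  (x ∨ x) = max(0.4, 0.4) = 0.4
  ¬(x ∨ x): Gödel ¬ of 0.4 = 0 (operand ≠ 0)
  (x ∨ ¬(x ∨ x)) = max(0.4, 0) = 0.4
  ¬(x ∨ ¬(x ∨ x)): Gödel ¬ of 0.4 = 0 (operand ≠ 0)
  ((x ∨ x) ∨ ¬(x ∨ ¬(x ∨ x))) = max(0.4, 0) = 0.4
  (¬x → ((x ∨ x) ∨ ¬(x ∨ ¬(x ∨ x)))): 0 ≤ 0.4, so result = 1
  Gödel value = 1
Łukasiewicz evaluation:
  ¬x: Łukasiewicz ¬ gives 1 − 0.4 = 0.6
  (x ∨ x) = max(0.4, 0.4) = 0.4
  (x ∨ x) = max(0.4, 0.4) = 0.4
  ¬(x ∨ x): Łukasiewicz ¬ gives 1 − 0.4 = 0.6
  (x ∨ ¬(x ∨ x)) = max(0.4, 0.6) = 0.6
  ¬(x ∨ ¬(x ∨ x)): Łukasiewicz ¬ gives 1 − 0.6 = 0.4
  ((x ∨ x) ∨ ¬(x ∨ ¬(x ∨ x))) = max(0.4, 0.4) = 0.4
  (¬x → ((x ∨ x) ∨ ¬(x ∨ ¬(x ∨ x)))): min(1, 1 − 0.6 + 0.4) = 0.8
  Łukasiewicz value = 0.8
Difference: 1 − 0.8 = 0.20

0.20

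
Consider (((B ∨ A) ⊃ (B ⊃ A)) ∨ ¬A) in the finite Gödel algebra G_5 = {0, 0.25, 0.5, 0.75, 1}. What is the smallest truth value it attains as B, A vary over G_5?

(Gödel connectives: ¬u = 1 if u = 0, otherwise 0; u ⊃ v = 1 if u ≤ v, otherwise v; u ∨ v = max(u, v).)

The minimum is attained at B = 0.5, A = 0.25:
  (B ∨ A) = max(0.5, 0.25) = 0.5
  (B ⊃ A): 0.5 > 0.25, so result = 0.25
  ((B ∨ A) ⊃ (B ⊃ A)): 0.5 > 0.25, so result = 0.25
  ¬A: Gödel ¬ of 0.25 = 0 (operand ≠ 0)
  (((B ∨ A) ⊃ (B ⊃ A)) ∨ ¬A) = max(0.25, 0) = 0.25
Checking all 25 assignments confirms none give a value below 0.25.

0.25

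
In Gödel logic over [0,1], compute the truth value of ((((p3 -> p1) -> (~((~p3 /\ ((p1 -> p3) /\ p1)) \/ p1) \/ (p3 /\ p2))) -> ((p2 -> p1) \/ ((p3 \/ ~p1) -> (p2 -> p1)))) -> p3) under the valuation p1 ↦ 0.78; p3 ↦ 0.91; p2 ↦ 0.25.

0.91

(p3 -> p1): 0.91 > 0.78, so result = 0.78
~p3: Gödel ¬ of 0.91 = 0 (operand ≠ 0)
(p1 -> p3): 0.78 ≤ 0.91, so result = 1
((p1 -> p3) /\ p1) = min(1, 0.78) = 0.78
(~p3 /\ ((p1 -> p3) /\ p1)) = min(0, 0.78) = 0
((~p3 /\ ((p1 -> p3) /\ p1)) \/ p1) = max(0, 0.78) = 0.78
~((~p3 /\ ((p1 -> p3) /\ p1)) \/ p1): Gödel ¬ of 0.78 = 0 (operand ≠ 0)
(p3 /\ p2) = min(0.91, 0.25) = 0.25
(~((~p3 /\ ((p1 -> p3) /\ p1)) \/ p1) \/ (p3 /\ p2)) = max(0, 0.25) = 0.25
((p3 -> p1) -> (~((~p3 /\ ((p1 -> p3) /\ p1)) \/ p1) \/ (p3 /\ p2))): 0.78 > 0.25, so result = 0.25
(p2 -> p1): 0.25 ≤ 0.78, so result = 1
~p1: Gödel ¬ of 0.78 = 0 (operand ≠ 0)
(p3 \/ ~p1) = max(0.91, 0) = 0.91
(p2 -> p1): 0.25 ≤ 0.78, so result = 1
((p3 \/ ~p1) -> (p2 -> p1)): 0.91 ≤ 1, so result = 1
((p2 -> p1) \/ ((p3 \/ ~p1) -> (p2 -> p1))) = max(1, 1) = 1
(((p3 -> p1) -> (~((~p3 /\ ((p1 -> p3) /\ p1)) \/ p1) \/ (p3 /\ p2))) -> ((p2 -> p1) \/ ((p3 \/ ~p1) -> (p2 -> p1)))): 0.25 ≤ 1, so result = 1
((((p3 -> p1) -> (~((~p3 /\ ((p1 -> p3) /\ p1)) \/ p1) \/ (p3 /\ p2))) -> ((p2 -> p1) \/ ((p3 \/ ~p1) -> (p2 -> p1)))) -> p3): 1 > 0.91, so result = 0.91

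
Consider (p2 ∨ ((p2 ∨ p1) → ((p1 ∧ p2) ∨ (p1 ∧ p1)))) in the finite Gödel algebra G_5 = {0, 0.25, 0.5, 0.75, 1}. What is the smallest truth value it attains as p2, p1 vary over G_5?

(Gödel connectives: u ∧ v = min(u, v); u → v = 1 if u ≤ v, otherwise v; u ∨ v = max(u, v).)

The minimum is attained at p2 = 0.25, p1 = 0:
  (p2 ∨ p1) = max(0.25, 0) = 0.25
  (p1 ∧ p2) = min(0, 0.25) = 0
  (p1 ∧ p1) = min(0, 0) = 0
  ((p1 ∧ p2) ∨ (p1 ∧ p1)) = max(0, 0) = 0
  ((p2 ∨ p1) → ((p1 ∧ p2) ∨ (p1 ∧ p1))): 0.25 > 0, so result = 0
  (p2 ∨ ((p2 ∨ p1) → ((p1 ∧ p2) ∨ (p1 ∧ p1)))) = max(0.25, 0) = 0.25
Checking all 25 assignments confirms none give a value below 0.25.

0.25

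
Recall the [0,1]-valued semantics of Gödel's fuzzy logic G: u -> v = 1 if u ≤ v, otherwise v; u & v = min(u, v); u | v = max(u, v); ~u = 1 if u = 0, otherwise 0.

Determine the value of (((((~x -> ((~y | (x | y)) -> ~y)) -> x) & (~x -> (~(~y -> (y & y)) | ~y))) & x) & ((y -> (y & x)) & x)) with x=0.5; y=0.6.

~x: Gödel ¬ of 0.5 = 0 (operand ≠ 0)
~y: Gödel ¬ of 0.6 = 0 (operand ≠ 0)
(x | y) = max(0.5, 0.6) = 0.6
(~y | (x | y)) = max(0, 0.6) = 0.6
~y: Gödel ¬ of 0.6 = 0 (operand ≠ 0)
((~y | (x | y)) -> ~y): 0.6 > 0, so result = 0
(~x -> ((~y | (x | y)) -> ~y)): 0 ≤ 0, so result = 1
((~x -> ((~y | (x | y)) -> ~y)) -> x): 1 > 0.5, so result = 0.5
~x: Gödel ¬ of 0.5 = 0 (operand ≠ 0)
~y: Gödel ¬ of 0.6 = 0 (operand ≠ 0)
(y & y) = min(0.6, 0.6) = 0.6
(~y -> (y & y)): 0 ≤ 0.6, so result = 1
~(~y -> (y & y)): Gödel ¬ of 1 = 0 (operand ≠ 0)
~y: Gödel ¬ of 0.6 = 0 (operand ≠ 0)
(~(~y -> (y & y)) | ~y) = max(0, 0) = 0
(~x -> (~(~y -> (y & y)) | ~y)): 0 ≤ 0, so result = 1
(((~x -> ((~y | (x | y)) -> ~y)) -> x) & (~x -> (~(~y -> (y & y)) | ~y))) = min(0.5, 1) = 0.5
((((~x -> ((~y | (x | y)) -> ~y)) -> x) & (~x -> (~(~y -> (y & y)) | ~y))) & x) = min(0.5, 0.5) = 0.5
(y & x) = min(0.6, 0.5) = 0.5
(y -> (y & x)): 0.6 > 0.5, so result = 0.5
((y -> (y & x)) & x) = min(0.5, 0.5) = 0.5
(((((~x -> ((~y | (x | y)) -> ~y)) -> x) & (~x -> (~(~y -> (y & y)) | ~y))) & x) & ((y -> (y & x)) & x)) = min(0.5, 0.5) = 0.5

0.50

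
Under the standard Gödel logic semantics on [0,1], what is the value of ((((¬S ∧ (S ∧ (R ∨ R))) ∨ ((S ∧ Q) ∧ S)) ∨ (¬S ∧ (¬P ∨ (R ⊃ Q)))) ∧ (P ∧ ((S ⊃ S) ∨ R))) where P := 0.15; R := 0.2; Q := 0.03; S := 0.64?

0.03

¬S: Gödel ¬ of 0.64 = 0 (operand ≠ 0)
(R ∨ R) = max(0.2, 0.2) = 0.2
(S ∧ (R ∨ R)) = min(0.64, 0.2) = 0.2
(¬S ∧ (S ∧ (R ∨ R))) = min(0, 0.2) = 0
(S ∧ Q) = min(0.64, 0.03) = 0.03
((S ∧ Q) ∧ S) = min(0.03, 0.64) = 0.03
((¬S ∧ (S ∧ (R ∨ R))) ∨ ((S ∧ Q) ∧ S)) = max(0, 0.03) = 0.03
¬S: Gödel ¬ of 0.64 = 0 (operand ≠ 0)
¬P: Gödel ¬ of 0.15 = 0 (operand ≠ 0)
(R ⊃ Q): 0.2 > 0.03, so result = 0.03
(¬P ∨ (R ⊃ Q)) = max(0, 0.03) = 0.03
(¬S ∧ (¬P ∨ (R ⊃ Q))) = min(0, 0.03) = 0
(((¬S ∧ (S ∧ (R ∨ R))) ∨ ((S ∧ Q) ∧ S)) ∨ (¬S ∧ (¬P ∨ (R ⊃ Q)))) = max(0.03, 0) = 0.03
(S ⊃ S): 0.64 ≤ 0.64, so result = 1
((S ⊃ S) ∨ R) = max(1, 0.2) = 1
(P ∧ ((S ⊃ S) ∨ R)) = min(0.15, 1) = 0.15
((((¬S ∧ (S ∧ (R ∨ R))) ∨ ((S ∧ Q) ∧ S)) ∨ (¬S ∧ (¬P ∨ (R ⊃ Q)))) ∧ (P ∧ ((S ⊃ S) ∨ R))) = min(0.03, 0.15) = 0.03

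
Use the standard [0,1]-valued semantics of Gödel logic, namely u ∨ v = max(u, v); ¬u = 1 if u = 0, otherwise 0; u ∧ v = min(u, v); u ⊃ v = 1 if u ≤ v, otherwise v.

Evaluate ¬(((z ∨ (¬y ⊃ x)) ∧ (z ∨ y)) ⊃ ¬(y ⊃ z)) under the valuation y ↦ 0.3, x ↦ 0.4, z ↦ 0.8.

1.00

¬y: Gödel ¬ of 0.3 = 0 (operand ≠ 0)
(¬y ⊃ x): 0 ≤ 0.4, so result = 1
(z ∨ (¬y ⊃ x)) = max(0.8, 1) = 1
(z ∨ y) = max(0.8, 0.3) = 0.8
((z ∨ (¬y ⊃ x)) ∧ (z ∨ y)) = min(1, 0.8) = 0.8
(y ⊃ z): 0.3 ≤ 0.8, so result = 1
¬(y ⊃ z): Gödel ¬ of 1 = 0 (operand ≠ 0)
(((z ∨ (¬y ⊃ x)) ∧ (z ∨ y)) ⊃ ¬(y ⊃ z)): 0.8 > 0, so result = 0
¬(((z ∨ (¬y ⊃ x)) ∧ (z ∨ y)) ⊃ ¬(y ⊃ z)): Gödel ¬ of 0 = 1 (operand is 0)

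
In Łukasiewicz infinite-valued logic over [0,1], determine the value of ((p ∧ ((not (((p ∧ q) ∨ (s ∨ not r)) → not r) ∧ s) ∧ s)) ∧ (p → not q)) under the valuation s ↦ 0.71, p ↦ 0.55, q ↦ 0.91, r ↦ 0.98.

(p ∧ q) = min(0.55, 0.91) = 0.55
not r: Łukasiewicz ¬ gives 1 − 0.98 = 0.02
(s ∨ not r) = max(0.71, 0.02) = 0.71
((p ∧ q) ∨ (s ∨ not r)) = max(0.55, 0.71) = 0.71
not r: Łukasiewicz ¬ gives 1 − 0.98 = 0.02
(((p ∧ q) ∨ (s ∨ not r)) → not r): min(1, 1 − 0.71 + 0.02) = 0.31
not (((p ∧ q) ∨ (s ∨ not r)) → not r): Łukasiewicz ¬ gives 1 − 0.31 = 0.69
(not (((p ∧ q) ∨ (s ∨ not r)) → not r) ∧ s) = min(0.69, 0.71) = 0.69
((not (((p ∧ q) ∨ (s ∨ not r)) → not r) ∧ s) ∧ s) = min(0.69, 0.71) = 0.69
(p ∧ ((not (((p ∧ q) ∨ (s ∨ not r)) → not r) ∧ s) ∧ s)) = min(0.55, 0.69) = 0.55
not q: Łukasiewicz ¬ gives 1 − 0.91 = 0.09
(p → not q): min(1, 1 − 0.55 + 0.09) = 0.54
((p ∧ ((not (((p ∧ q) ∨ (s ∨ not r)) → not r) ∧ s) ∧ s)) ∧ (p → not q)) = min(0.55, 0.54) = 0.54

0.54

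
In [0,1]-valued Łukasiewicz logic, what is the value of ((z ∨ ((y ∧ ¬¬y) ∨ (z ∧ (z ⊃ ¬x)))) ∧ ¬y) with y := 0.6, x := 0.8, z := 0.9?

0.40

¬y: Łukasiewicz ¬ gives 1 − 0.6 = 0.4
¬¬y: Łukasiewicz ¬ gives 1 − 0.4 = 0.6
(y ∧ ¬¬y) = min(0.6, 0.6) = 0.6
¬x: Łukasiewicz ¬ gives 1 − 0.8 = 0.2
(z ⊃ ¬x): min(1, 1 − 0.9 + 0.2) = 0.3
(z ∧ (z ⊃ ¬x)) = min(0.9, 0.3) = 0.3
((y ∧ ¬¬y) ∨ (z ∧ (z ⊃ ¬x))) = max(0.6, 0.3) = 0.6
(z ∨ ((y ∧ ¬¬y) ∨ (z ∧ (z ⊃ ¬x)))) = max(0.9, 0.6) = 0.9
¬y: Łukasiewicz ¬ gives 1 − 0.6 = 0.4
((z ∨ ((y ∧ ¬¬y) ∨ (z ∧ (z ⊃ ¬x)))) ∧ ¬y) = min(0.9, 0.4) = 0.4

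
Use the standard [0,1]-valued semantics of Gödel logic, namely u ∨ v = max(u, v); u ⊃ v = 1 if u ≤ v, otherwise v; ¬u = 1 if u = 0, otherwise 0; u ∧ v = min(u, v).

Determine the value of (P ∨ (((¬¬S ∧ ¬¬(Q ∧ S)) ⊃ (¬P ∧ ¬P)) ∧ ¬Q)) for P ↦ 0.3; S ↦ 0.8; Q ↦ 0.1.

0.30

¬S: Gödel ¬ of 0.8 = 0 (operand ≠ 0)
¬¬S: Gödel ¬ of 0 = 1 (operand is 0)
(Q ∧ S) = min(0.1, 0.8) = 0.1
¬(Q ∧ S): Gödel ¬ of 0.1 = 0 (operand ≠ 0)
¬¬(Q ∧ S): Gödel ¬ of 0 = 1 (operand is 0)
(¬¬S ∧ ¬¬(Q ∧ S)) = min(1, 1) = 1
¬P: Gödel ¬ of 0.3 = 0 (operand ≠ 0)
¬P: Gödel ¬ of 0.3 = 0 (operand ≠ 0)
(¬P ∧ ¬P) = min(0, 0) = 0
((¬¬S ∧ ¬¬(Q ∧ S)) ⊃ (¬P ∧ ¬P)): 1 > 0, so result = 0
¬Q: Gödel ¬ of 0.1 = 0 (operand ≠ 0)
(((¬¬S ∧ ¬¬(Q ∧ S)) ⊃ (¬P ∧ ¬P)) ∧ ¬Q) = min(0, 0) = 0
(P ∨ (((¬¬S ∧ ¬¬(Q ∧ S)) ⊃ (¬P ∧ ¬P)) ∧ ¬Q)) = max(0.3, 0) = 0.3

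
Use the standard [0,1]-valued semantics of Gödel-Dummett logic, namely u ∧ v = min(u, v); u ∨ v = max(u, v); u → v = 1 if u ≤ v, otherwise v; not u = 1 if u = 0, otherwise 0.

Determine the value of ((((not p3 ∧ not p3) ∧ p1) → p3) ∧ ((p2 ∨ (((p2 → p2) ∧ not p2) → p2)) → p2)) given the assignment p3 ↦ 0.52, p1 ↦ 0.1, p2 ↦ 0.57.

0.57

not p3: Gödel ¬ of 0.52 = 0 (operand ≠ 0)
not p3: Gödel ¬ of 0.52 = 0 (operand ≠ 0)
(not p3 ∧ not p3) = min(0, 0) = 0
((not p3 ∧ not p3) ∧ p1) = min(0, 0.1) = 0
(((not p3 ∧ not p3) ∧ p1) → p3): 0 ≤ 0.52, so result = 1
(p2 → p2): 0.57 ≤ 0.57, so result = 1
not p2: Gödel ¬ of 0.57 = 0 (operand ≠ 0)
((p2 → p2) ∧ not p2) = min(1, 0) = 0
(((p2 → p2) ∧ not p2) → p2): 0 ≤ 0.57, so result = 1
(p2 ∨ (((p2 → p2) ∧ not p2) → p2)) = max(0.57, 1) = 1
((p2 ∨ (((p2 → p2) ∧ not p2) → p2)) → p2): 1 > 0.57, so result = 0.57
((((not p3 ∧ not p3) ∧ p1) → p3) ∧ ((p2 ∨ (((p2 → p2) ∧ not p2) → p2)) → p2)) = min(1, 0.57) = 0.57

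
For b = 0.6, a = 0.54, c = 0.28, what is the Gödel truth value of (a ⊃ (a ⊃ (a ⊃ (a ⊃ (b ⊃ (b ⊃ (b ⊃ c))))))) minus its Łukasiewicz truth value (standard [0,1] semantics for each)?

Gödel evaluation:
  (b ⊃ c): 0.6 > 0.28, so result = 0.28
  (b ⊃ (b ⊃ c)): 0.6 > 0.28, so result = 0.28
  (b ⊃ (b ⊃ (b ⊃ c))): 0.6 > 0.28, so result = 0.28
  (a ⊃ (b ⊃ (b ⊃ (b ⊃ c)))): 0.54 > 0.28, so result = 0.28
  (a ⊃ (a ⊃ (b ⊃ (b ⊃ (b ⊃ c))))): 0.54 > 0.28, so result = 0.28
  (a ⊃ (a ⊃ (a ⊃ (b ⊃ (b ⊃ (b ⊃ c)))))): 0.54 > 0.28, so result = 0.28
  (a ⊃ (a ⊃ (a ⊃ (a ⊃ (b ⊃ (b ⊃ (b ⊃ c))))))): 0.54 > 0.28, so result = 0.28
  Gödel value = 0.28
Łukasiewicz evaluation:
  (b ⊃ c): min(1, 1 − 0.6 + 0.28) = 0.68
  (b ⊃ (b ⊃ c)): min(1, 1 − 0.6 + 0.68) = 1
  (b ⊃ (b ⊃ (b ⊃ c))): min(1, 1 − 0.6 + 1) = 1
  (a ⊃ (b ⊃ (b ⊃ (b ⊃ c)))): min(1, 1 − 0.54 + 1) = 1
  (a ⊃ (a ⊃ (b ⊃ (b ⊃ (b ⊃ c))))): min(1, 1 − 0.54 + 1) = 1
  (a ⊃ (a ⊃ (a ⊃ (b ⊃ (b ⊃ (b ⊃ c)))))): min(1, 1 − 0.54 + 1) = 1
  (a ⊃ (a ⊃ (a ⊃ (a ⊃ (b ⊃ (b ⊃ (b ⊃ c))))))): min(1, 1 − 0.54 + 1) = 1
  Łukasiewicz value = 1
Difference: 0.28 − 1 = -0.72

-0.72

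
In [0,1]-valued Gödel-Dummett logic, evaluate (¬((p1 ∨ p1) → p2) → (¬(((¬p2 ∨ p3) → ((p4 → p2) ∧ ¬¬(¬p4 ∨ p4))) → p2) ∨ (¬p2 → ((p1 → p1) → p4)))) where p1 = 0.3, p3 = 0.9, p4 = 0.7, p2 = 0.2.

(p1 ∨ p1) = max(0.3, 0.3) = 0.3
((p1 ∨ p1) → p2): 0.3 > 0.2, so result = 0.2
¬((p1 ∨ p1) → p2): Gödel ¬ of 0.2 = 0 (operand ≠ 0)
¬p2: Gödel ¬ of 0.2 = 0 (operand ≠ 0)
(¬p2 ∨ p3) = max(0, 0.9) = 0.9
(p4 → p2): 0.7 > 0.2, so result = 0.2
¬p4: Gödel ¬ of 0.7 = 0 (operand ≠ 0)
(¬p4 ∨ p4) = max(0, 0.7) = 0.7
¬(¬p4 ∨ p4): Gödel ¬ of 0.7 = 0 (operand ≠ 0)
¬¬(¬p4 ∨ p4): Gödel ¬ of 0 = 1 (operand is 0)
((p4 → p2) ∧ ¬¬(¬p4 ∨ p4)) = min(0.2, 1) = 0.2
((¬p2 ∨ p3) → ((p4 → p2) ∧ ¬¬(¬p4 ∨ p4))): 0.9 > 0.2, so result = 0.2
(((¬p2 ∨ p3) → ((p4 → p2) ∧ ¬¬(¬p4 ∨ p4))) → p2): 0.2 ≤ 0.2, so result = 1
¬(((¬p2 ∨ p3) → ((p4 → p2) ∧ ¬¬(¬p4 ∨ p4))) → p2): Gödel ¬ of 1 = 0 (operand ≠ 0)
¬p2: Gödel ¬ of 0.2 = 0 (operand ≠ 0)
(p1 → p1): 0.3 ≤ 0.3, so result = 1
((p1 → p1) → p4): 1 > 0.7, so result = 0.7
(¬p2 → ((p1 → p1) → p4)): 0 ≤ 0.7, so result = 1
(¬(((¬p2 ∨ p3) → ((p4 → p2) ∧ ¬¬(¬p4 ∨ p4))) → p2) ∨ (¬p2 → ((p1 → p1) → p4))) = max(0, 1) = 1
(¬((p1 ∨ p1) → p2) → (¬(((¬p2 ∨ p3) → ((p4 → p2) ∧ ¬¬(¬p4 ∨ p4))) → p2) ∨ (¬p2 → ((p1 → p1) → p4)))): 0 ≤ 1, so result = 1

1.00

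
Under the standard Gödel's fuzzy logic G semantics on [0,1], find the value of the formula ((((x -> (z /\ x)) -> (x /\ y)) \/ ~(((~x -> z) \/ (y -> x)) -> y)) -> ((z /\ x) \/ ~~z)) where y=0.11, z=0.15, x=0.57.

1.00

(z /\ x) = min(0.15, 0.57) = 0.15
(x -> (z /\ x)): 0.57 > 0.15, so result = 0.15
(x /\ y) = min(0.57, 0.11) = 0.11
((x -> (z /\ x)) -> (x /\ y)): 0.15 > 0.11, so result = 0.11
~x: Gödel ¬ of 0.57 = 0 (operand ≠ 0)
(~x -> z): 0 ≤ 0.15, so result = 1
(y -> x): 0.11 ≤ 0.57, so result = 1
((~x -> z) \/ (y -> x)) = max(1, 1) = 1
(((~x -> z) \/ (y -> x)) -> y): 1 > 0.11, so result = 0.11
~(((~x -> z) \/ (y -> x)) -> y): Gödel ¬ of 0.11 = 0 (operand ≠ 0)
(((x -> (z /\ x)) -> (x /\ y)) \/ ~(((~x -> z) \/ (y -> x)) -> y)) = max(0.11, 0) = 0.11
(z /\ x) = min(0.15, 0.57) = 0.15
~z: Gödel ¬ of 0.15 = 0 (operand ≠ 0)
~~z: Gödel ¬ of 0 = 1 (operand is 0)
((z /\ x) \/ ~~z) = max(0.15, 1) = 1
((((x -> (z /\ x)) -> (x /\ y)) \/ ~(((~x -> z) \/ (y -> x)) -> y)) -> ((z /\ x) \/ ~~z)): 0.11 ≤ 1, so result = 1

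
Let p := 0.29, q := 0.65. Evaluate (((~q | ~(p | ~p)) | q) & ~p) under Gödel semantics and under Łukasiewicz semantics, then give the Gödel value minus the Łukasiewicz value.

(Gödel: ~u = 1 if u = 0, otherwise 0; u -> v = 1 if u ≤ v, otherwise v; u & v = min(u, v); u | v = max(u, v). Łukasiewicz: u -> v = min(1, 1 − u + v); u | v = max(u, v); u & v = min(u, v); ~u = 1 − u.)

Gödel evaluation:
  ~q: Gödel ¬ of 0.65 = 0 (operand ≠ 0)
  ~p: Gödel ¬ of 0.29 = 0 (operand ≠ 0)
  (p | ~p) = max(0.29, 0) = 0.29
  ~(p | ~p): Gödel ¬ of 0.29 = 0 (operand ≠ 0)
  (~q | ~(p | ~p)) = max(0, 0) = 0
  ((~q | ~(p | ~p)) | q) = max(0, 0.65) = 0.65
  ~p: Gödel ¬ of 0.29 = 0 (operand ≠ 0)
  (((~q | ~(p | ~p)) | q) & ~p) = min(0.65, 0) = 0
  Gödel value = 0
Łukasiewicz evaluation:
  ~q: Łukasiewicz ¬ gives 1 − 0.65 = 0.35
  ~p: Łukasiewicz ¬ gives 1 − 0.29 = 0.71
  (p | ~p) = max(0.29, 0.71) = 0.71
  ~(p | ~p): Łukasiewicz ¬ gives 1 − 0.71 = 0.29
  (~q | ~(p | ~p)) = max(0.35, 0.29) = 0.35
  ((~q | ~(p | ~p)) | q) = max(0.35, 0.65) = 0.65
  ~p: Łukasiewicz ¬ gives 1 − 0.29 = 0.71
  (((~q | ~(p | ~p)) | q) & ~p) = min(0.65, 0.71) = 0.65
  Łukasiewicz value = 0.65
Difference: 0 − 0.65 = -0.65

-0.65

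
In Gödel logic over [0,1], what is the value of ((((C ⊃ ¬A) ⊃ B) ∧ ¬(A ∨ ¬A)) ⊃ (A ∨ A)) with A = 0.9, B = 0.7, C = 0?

¬A: Gödel ¬ of 0.9 = 0 (operand ≠ 0)
(C ⊃ ¬A): 0 ≤ 0, so result = 1
((C ⊃ ¬A) ⊃ B): 1 > 0.7, so result = 0.7
¬A: Gödel ¬ of 0.9 = 0 (operand ≠ 0)
(A ∨ ¬A) = max(0.9, 0) = 0.9
¬(A ∨ ¬A): Gödel ¬ of 0.9 = 0 (operand ≠ 0)
(((C ⊃ ¬A) ⊃ B) ∧ ¬(A ∨ ¬A)) = min(0.7, 0) = 0
(A ∨ A) = max(0.9, 0.9) = 0.9
((((C ⊃ ¬A) ⊃ B) ∧ ¬(A ∨ ¬A)) ⊃ (A ∨ A)): 0 ≤ 0.9, so result = 1

1.00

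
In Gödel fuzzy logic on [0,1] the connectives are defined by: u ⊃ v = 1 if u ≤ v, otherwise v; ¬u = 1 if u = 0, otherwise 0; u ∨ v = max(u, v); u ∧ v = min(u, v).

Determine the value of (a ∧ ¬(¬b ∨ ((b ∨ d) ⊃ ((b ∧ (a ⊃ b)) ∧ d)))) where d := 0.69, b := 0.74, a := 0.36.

¬b: Gödel ¬ of 0.74 = 0 (operand ≠ 0)
(b ∨ d) = max(0.74, 0.69) = 0.74
(a ⊃ b): 0.36 ≤ 0.74, so result = 1
(b ∧ (a ⊃ b)) = min(0.74, 1) = 0.74
((b ∧ (a ⊃ b)) ∧ d) = min(0.74, 0.69) = 0.69
((b ∨ d) ⊃ ((b ∧ (a ⊃ b)) ∧ d)): 0.74 > 0.69, so result = 0.69
(¬b ∨ ((b ∨ d) ⊃ ((b ∧ (a ⊃ b)) ∧ d))) = max(0, 0.69) = 0.69
¬(¬b ∨ ((b ∨ d) ⊃ ((b ∧ (a ⊃ b)) ∧ d))): Gödel ¬ of 0.69 = 0 (operand ≠ 0)
(a ∧ ¬(¬b ∨ ((b ∨ d) ⊃ ((b ∧ (a ⊃ b)) ∧ d)))) = min(0.36, 0) = 0

0.00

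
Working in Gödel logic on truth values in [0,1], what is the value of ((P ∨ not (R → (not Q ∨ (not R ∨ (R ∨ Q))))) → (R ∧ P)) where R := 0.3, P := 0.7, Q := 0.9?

0.30

not Q: Gödel ¬ of 0.9 = 0 (operand ≠ 0)
not R: Gödel ¬ of 0.3 = 0 (operand ≠ 0)
(R ∨ Q) = max(0.3, 0.9) = 0.9
(not R ∨ (R ∨ Q)) = max(0, 0.9) = 0.9
(not Q ∨ (not R ∨ (R ∨ Q))) = max(0, 0.9) = 0.9
(R → (not Q ∨ (not R ∨ (R ∨ Q)))): 0.3 ≤ 0.9, so result = 1
not (R → (not Q ∨ (not R ∨ (R ∨ Q)))): Gödel ¬ of 1 = 0 (operand ≠ 0)
(P ∨ not (R → (not Q ∨ (not R ∨ (R ∨ Q))))) = max(0.7, 0) = 0.7
(R ∧ P) = min(0.3, 0.7) = 0.3
((P ∨ not (R → (not Q ∨ (not R ∨ (R ∨ Q))))) → (R ∧ P)): 0.7 > 0.3, so result = 0.3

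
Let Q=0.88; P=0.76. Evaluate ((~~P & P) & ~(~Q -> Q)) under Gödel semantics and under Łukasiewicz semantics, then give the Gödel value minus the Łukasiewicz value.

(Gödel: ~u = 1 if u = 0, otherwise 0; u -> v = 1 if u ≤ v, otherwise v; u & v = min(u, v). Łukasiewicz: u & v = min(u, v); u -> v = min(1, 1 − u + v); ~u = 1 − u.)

0.00

Gödel evaluation:
  ~P: Gödel ¬ of 0.76 = 0 (operand ≠ 0)
  ~~P: Gödel ¬ of 0 = 1 (operand is 0)
  (~~P & P) = min(1, 0.76) = 0.76
  ~Q: Gödel ¬ of 0.88 = 0 (operand ≠ 0)
  (~Q -> Q): 0 ≤ 0.88, so result = 1
  ~(~Q -> Q): Gödel ¬ of 1 = 0 (operand ≠ 0)
  ((~~P & P) & ~(~Q -> Q)) = min(0.76, 0) = 0
  Gödel value = 0
Łukasiewicz evaluation:
  ~P: Łukasiewicz ¬ gives 1 − 0.76 = 0.24
  ~~P: Łukasiewicz ¬ gives 1 − 0.24 = 0.76
  (~~P & P) = min(0.76, 0.76) = 0.76
  ~Q: Łukasiewicz ¬ gives 1 − 0.88 = 0.12
  (~Q -> Q): min(1, 1 − 0.12 + 0.88) = 1
  ~(~Q -> Q): Łukasiewicz ¬ gives 1 − 1 = 0
  ((~~P & P) & ~(~Q -> Q)) = min(0.76, 0) = 0
  Łukasiewicz value = 0
Difference: 0 − 0 = 0.00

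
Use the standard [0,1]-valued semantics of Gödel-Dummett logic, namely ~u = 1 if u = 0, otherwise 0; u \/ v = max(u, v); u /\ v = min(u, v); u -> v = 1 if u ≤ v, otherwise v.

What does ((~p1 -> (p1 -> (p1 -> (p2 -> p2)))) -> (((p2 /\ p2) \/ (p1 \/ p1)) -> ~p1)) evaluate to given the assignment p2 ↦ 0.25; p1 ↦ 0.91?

0.00

~p1: Gödel ¬ of 0.91 = 0 (operand ≠ 0)
(p2 -> p2): 0.25 ≤ 0.25, so result = 1
(p1 -> (p2 -> p2)): 0.91 ≤ 1, so result = 1
(p1 -> (p1 -> (p2 -> p2))): 0.91 ≤ 1, so result = 1
(~p1 -> (p1 -> (p1 -> (p2 -> p2)))): 0 ≤ 1, so result = 1
(p2 /\ p2) = min(0.25, 0.25) = 0.25
(p1 \/ p1) = max(0.91, 0.91) = 0.91
((p2 /\ p2) \/ (p1 \/ p1)) = max(0.25, 0.91) = 0.91
~p1: Gödel ¬ of 0.91 = 0 (operand ≠ 0)
(((p2 /\ p2) \/ (p1 \/ p1)) -> ~p1): 0.91 > 0, so result = 0
((~p1 -> (p1 -> (p1 -> (p2 -> p2)))) -> (((p2 /\ p2) \/ (p1 \/ p1)) -> ~p1)): 1 > 0, so result = 0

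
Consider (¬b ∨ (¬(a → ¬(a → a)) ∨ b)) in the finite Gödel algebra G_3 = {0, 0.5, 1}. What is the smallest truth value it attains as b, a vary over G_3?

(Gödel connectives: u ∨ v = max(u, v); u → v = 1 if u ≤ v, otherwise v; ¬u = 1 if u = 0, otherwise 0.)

The minimum is attained at b = 0.5, a = 0:
  ¬b: Gödel ¬ of 0.5 = 0 (operand ≠ 0)
  (a → a): 0 ≤ 0, so result = 1
  ¬(a → a): Gödel ¬ of 1 = 0 (operand ≠ 0)
  (a → ¬(a → a)): 0 ≤ 0, so result = 1
  ¬(a → ¬(a → a)): Gödel ¬ of 1 = 0 (operand ≠ 0)
  (¬(a → ¬(a → a)) ∨ b) = max(0, 0.5) = 0.5
  (¬b ∨ (¬(a → ¬(a → a)) ∨ b)) = max(0, 0.5) = 0.5
Checking all 9 assignments confirms none give a value below 0.50.

0.50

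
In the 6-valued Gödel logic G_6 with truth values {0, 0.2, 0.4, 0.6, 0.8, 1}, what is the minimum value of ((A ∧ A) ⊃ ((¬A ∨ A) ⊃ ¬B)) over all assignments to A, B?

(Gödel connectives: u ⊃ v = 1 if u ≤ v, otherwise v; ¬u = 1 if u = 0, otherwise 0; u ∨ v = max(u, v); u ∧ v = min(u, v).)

The minimum is attained at A = 0.2, B = 0.2:
  (A ∧ A) = min(0.2, 0.2) = 0.2
  ¬A: Gödel ¬ of 0.2 = 0 (operand ≠ 0)
  (¬A ∨ A) = max(0, 0.2) = 0.2
  ¬B: Gödel ¬ of 0.2 = 0 (operand ≠ 0)
  ((¬A ∨ A) ⊃ ¬B): 0.2 > 0, so result = 0
  ((A ∧ A) ⊃ ((¬A ∨ A) ⊃ ¬B)): 0.2 > 0, so result = 0
Checking all 36 assignments confirms none give a value below 0.00.

0.00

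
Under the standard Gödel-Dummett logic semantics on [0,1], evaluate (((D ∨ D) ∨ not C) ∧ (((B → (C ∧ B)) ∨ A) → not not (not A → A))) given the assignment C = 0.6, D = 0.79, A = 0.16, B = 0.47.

(D ∨ D) = max(0.79, 0.79) = 0.79
not C: Gödel ¬ of 0.6 = 0 (operand ≠ 0)
((D ∨ D) ∨ not C) = max(0.79, 0) = 0.79
(C ∧ B) = min(0.6, 0.47) = 0.47
(B → (C ∧ B)): 0.47 ≤ 0.47, so result = 1
((B → (C ∧ B)) ∨ A) = max(1, 0.16) = 1
not A: Gödel ¬ of 0.16 = 0 (operand ≠ 0)
(not A → A): 0 ≤ 0.16, so result = 1
not (not A → A): Gödel ¬ of 1 = 0 (operand ≠ 0)
not not (not A → A): Gödel ¬ of 0 = 1 (operand is 0)
(((B → (C ∧ B)) ∨ A) → not not (not A → A)): 1 ≤ 1, so result = 1
(((D ∨ D) ∨ not C) ∧ (((B → (C ∧ B)) ∨ A) → not not (not A → A))) = min(0.79, 1) = 0.79

0.79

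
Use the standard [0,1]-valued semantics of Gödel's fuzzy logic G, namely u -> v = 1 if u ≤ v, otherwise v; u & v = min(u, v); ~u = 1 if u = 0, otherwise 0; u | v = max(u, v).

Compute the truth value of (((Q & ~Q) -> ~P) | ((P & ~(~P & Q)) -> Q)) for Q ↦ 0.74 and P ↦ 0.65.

~Q: Gödel ¬ of 0.74 = 0 (operand ≠ 0)
(Q & ~Q) = min(0.74, 0) = 0
~P: Gödel ¬ of 0.65 = 0 (operand ≠ 0)
((Q & ~Q) -> ~P): 0 ≤ 0, so result = 1
~P: Gödel ¬ of 0.65 = 0 (operand ≠ 0)
(~P & Q) = min(0, 0.74) = 0
~(~P & Q): Gödel ¬ of 0 = 1 (operand is 0)
(P & ~(~P & Q)) = min(0.65, 1) = 0.65
((P & ~(~P & Q)) -> Q): 0.65 ≤ 0.74, so result = 1
(((Q & ~Q) -> ~P) | ((P & ~(~P & Q)) -> Q)) = max(1, 1) = 1

1.00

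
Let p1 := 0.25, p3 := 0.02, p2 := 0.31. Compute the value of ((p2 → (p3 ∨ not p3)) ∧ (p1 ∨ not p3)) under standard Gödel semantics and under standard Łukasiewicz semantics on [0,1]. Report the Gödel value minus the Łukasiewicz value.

Gödel evaluation:
  not p3: Gödel ¬ of 0.02 = 0 (operand ≠ 0)
  (p3 ∨ not p3) = max(0.02, 0) = 0.02
  (p2 → (p3 ∨ not p3)): 0.31 > 0.02, so result = 0.02
  not p3: Gödel ¬ of 0.02 = 0 (operand ≠ 0)
  (p1 ∨ not p3) = max(0.25, 0) = 0.25
  ((p2 → (p3 ∨ not p3)) ∧ (p1 ∨ not p3)) = min(0.02, 0.25) = 0.02
  Gödel value = 0.02
Łukasiewicz evaluation:
  not p3: Łukasiewicz ¬ gives 1 − 0.02 = 0.98
  (p3 ∨ not p3) = max(0.02, 0.98) = 0.98
  (p2 → (p3 ∨ not p3)): min(1, 1 − 0.31 + 0.98) = 1
  not p3: Łukasiewicz ¬ gives 1 − 0.02 = 0.98
  (p1 ∨ not p3) = max(0.25, 0.98) = 0.98
  ((p2 → (p3 ∨ not p3)) ∧ (p1 ∨ not p3)) = min(1, 0.98) = 0.98
  Łukasiewicz value = 0.98
Difference: 0.02 − 0.98 = -0.96

-0.96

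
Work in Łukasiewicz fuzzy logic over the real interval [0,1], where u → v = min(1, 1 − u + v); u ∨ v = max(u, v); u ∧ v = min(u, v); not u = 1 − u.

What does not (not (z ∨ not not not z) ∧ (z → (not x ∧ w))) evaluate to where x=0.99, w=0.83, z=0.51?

0.51

not z: Łukasiewicz ¬ gives 1 − 0.51 = 0.49
not not z: Łukasiewicz ¬ gives 1 − 0.49 = 0.51
not not not z: Łukasiewicz ¬ gives 1 − 0.51 = 0.49
(z ∨ not not not z) = max(0.51, 0.49) = 0.51
not (z ∨ not not not z): Łukasiewicz ¬ gives 1 − 0.51 = 0.49
not x: Łukasiewicz ¬ gives 1 − 0.99 = 0.01
(not x ∧ w) = min(0.01, 0.83) = 0.01
(z → (not x ∧ w)): min(1, 1 − 0.51 + 0.01) = 0.5
(not (z ∨ not not not z) ∧ (z → (not x ∧ w))) = min(0.49, 0.5) = 0.49
not (not (z ∨ not not not z) ∧ (z → (not x ∧ w))): Łukasiewicz ¬ gives 1 − 0.49 = 0.51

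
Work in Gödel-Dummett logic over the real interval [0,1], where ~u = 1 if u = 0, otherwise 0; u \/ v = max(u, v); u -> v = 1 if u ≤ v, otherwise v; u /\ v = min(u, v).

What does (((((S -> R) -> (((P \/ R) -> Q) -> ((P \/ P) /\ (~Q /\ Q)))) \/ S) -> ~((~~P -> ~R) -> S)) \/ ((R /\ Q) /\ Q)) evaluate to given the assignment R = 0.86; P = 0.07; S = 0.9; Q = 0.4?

0.40

(S -> R): 0.9 > 0.86, so result = 0.86
(P \/ R) = max(0.07, 0.86) = 0.86
((P \/ R) -> Q): 0.86 > 0.4, so result = 0.4
(P \/ P) = max(0.07, 0.07) = 0.07
~Q: Gödel ¬ of 0.4 = 0 (operand ≠ 0)
(~Q /\ Q) = min(0, 0.4) = 0
((P \/ P) /\ (~Q /\ Q)) = min(0.07, 0) = 0
(((P \/ R) -> Q) -> ((P \/ P) /\ (~Q /\ Q))): 0.4 > 0, so result = 0
((S -> R) -> (((P \/ R) -> Q) -> ((P \/ P) /\ (~Q /\ Q)))): 0.86 > 0, so result = 0
(((S -> R) -> (((P \/ R) -> Q) -> ((P \/ P) /\ (~Q /\ Q)))) \/ S) = max(0, 0.9) = 0.9
~P: Gödel ¬ of 0.07 = 0 (operand ≠ 0)
~~P: Gödel ¬ of 0 = 1 (operand is 0)
~R: Gödel ¬ of 0.86 = 0 (operand ≠ 0)
(~~P -> ~R): 1 > 0, so result = 0
((~~P -> ~R) -> S): 0 ≤ 0.9, so result = 1
~((~~P -> ~R) -> S): Gödel ¬ of 1 = 0 (operand ≠ 0)
((((S -> R) -> (((P \/ R) -> Q) -> ((P \/ P) /\ (~Q /\ Q)))) \/ S) -> ~((~~P -> ~R) -> S)): 0.9 > 0, so result = 0
(R /\ Q) = min(0.86, 0.4) = 0.4
((R /\ Q) /\ Q) = min(0.4, 0.4) = 0.4
(((((S -> R) -> (((P \/ R) -> Q) -> ((P \/ P) /\ (~Q /\ Q)))) \/ S) -> ~((~~P -> ~R) -> S)) \/ ((R /\ Q) /\ Q)) = max(0, 0.4) = 0.4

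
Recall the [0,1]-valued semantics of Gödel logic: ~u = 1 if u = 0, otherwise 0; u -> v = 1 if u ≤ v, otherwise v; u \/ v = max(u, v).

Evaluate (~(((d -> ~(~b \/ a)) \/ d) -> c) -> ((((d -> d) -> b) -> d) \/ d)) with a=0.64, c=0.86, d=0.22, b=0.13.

~b: Gödel ¬ of 0.13 = 0 (operand ≠ 0)
(~b \/ a) = max(0, 0.64) = 0.64
~(~b \/ a): Gödel ¬ of 0.64 = 0 (operand ≠ 0)
(d -> ~(~b \/ a)): 0.22 > 0, so result = 0
((d -> ~(~b \/ a)) \/ d) = max(0, 0.22) = 0.22
(((d -> ~(~b \/ a)) \/ d) -> c): 0.22 ≤ 0.86, so result = 1
~(((d -> ~(~b \/ a)) \/ d) -> c): Gödel ¬ of 1 = 0 (operand ≠ 0)
(d -> d): 0.22 ≤ 0.22, so result = 1
((d -> d) -> b): 1 > 0.13, so result = 0.13
(((d -> d) -> b) -> d): 0.13 ≤ 0.22, so result = 1
((((d -> d) -> b) -> d) \/ d) = max(1, 0.22) = 1
(~(((d -> ~(~b \/ a)) \/ d) -> c) -> ((((d -> d) -> b) -> d) \/ d)): 0 ≤ 1, so result = 1

1.00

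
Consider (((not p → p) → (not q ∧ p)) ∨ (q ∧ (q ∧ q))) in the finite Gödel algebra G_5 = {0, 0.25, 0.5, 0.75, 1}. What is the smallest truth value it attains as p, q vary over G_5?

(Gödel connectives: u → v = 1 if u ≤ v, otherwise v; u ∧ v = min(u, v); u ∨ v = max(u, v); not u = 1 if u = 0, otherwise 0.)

The minimum is attained at p = 0.25, q = 0:
  not p: Gödel ¬ of 0.25 = 0 (operand ≠ 0)
  (not p → p): 0 ≤ 0.25, so result = 1
  not q: Gödel ¬ of 0 = 1 (operand is 0)
  (not q ∧ p) = min(1, 0.25) = 0.25
  ((not p → p) → (not q ∧ p)): 1 > 0.25, so result = 0.25
  (q ∧ q) = min(0, 0) = 0
  (q ∧ (q ∧ q)) = min(0, 0) = 0
  (((not p → p) → (not q ∧ p)) ∨ (q ∧ (q ∧ q))) = max(0.25, 0) = 0.25
Checking all 25 assignments confirms none give a value below 0.25.

0.25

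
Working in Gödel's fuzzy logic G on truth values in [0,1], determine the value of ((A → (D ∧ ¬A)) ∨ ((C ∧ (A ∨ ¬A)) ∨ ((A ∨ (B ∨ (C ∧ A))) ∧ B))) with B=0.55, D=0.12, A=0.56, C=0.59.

0.56

¬A: Gödel ¬ of 0.56 = 0 (operand ≠ 0)
(D ∧ ¬A) = min(0.12, 0) = 0
(A → (D ∧ ¬A)): 0.56 > 0, so result = 0
¬A: Gödel ¬ of 0.56 = 0 (operand ≠ 0)
(A ∨ ¬A) = max(0.56, 0) = 0.56
(C ∧ (A ∨ ¬A)) = min(0.59, 0.56) = 0.56
(C ∧ A) = min(0.59, 0.56) = 0.56
(B ∨ (C ∧ A)) = max(0.55, 0.56) = 0.56
(A ∨ (B ∨ (C ∧ A))) = max(0.56, 0.56) = 0.56
((A ∨ (B ∨ (C ∧ A))) ∧ B) = min(0.56, 0.55) = 0.55
((C ∧ (A ∨ ¬A)) ∨ ((A ∨ (B ∨ (C ∧ A))) ∧ B)) = max(0.56, 0.55) = 0.56
((A → (D ∧ ¬A)) ∨ ((C ∧ (A ∨ ¬A)) ∨ ((A ∨ (B ∨ (C ∧ A))) ∧ B))) = max(0, 0.56) = 0.56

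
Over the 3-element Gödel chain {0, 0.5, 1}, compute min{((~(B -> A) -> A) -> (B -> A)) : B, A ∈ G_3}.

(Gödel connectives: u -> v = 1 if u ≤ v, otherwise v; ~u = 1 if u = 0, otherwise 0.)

0.50

The minimum is attained at B = 1, A = 0.5:
  (B -> A): 1 > 0.5, so result = 0.5
  ~(B -> A): Gödel ¬ of 0.5 = 0 (operand ≠ 0)
  (~(B -> A) -> A): 0 ≤ 0.5, so result = 1
  (B -> A): 1 > 0.5, so result = 0.5
  ((~(B -> A) -> A) -> (B -> A)): 1 > 0.5, so result = 0.5
Checking all 9 assignments confirms none give a value below 0.50.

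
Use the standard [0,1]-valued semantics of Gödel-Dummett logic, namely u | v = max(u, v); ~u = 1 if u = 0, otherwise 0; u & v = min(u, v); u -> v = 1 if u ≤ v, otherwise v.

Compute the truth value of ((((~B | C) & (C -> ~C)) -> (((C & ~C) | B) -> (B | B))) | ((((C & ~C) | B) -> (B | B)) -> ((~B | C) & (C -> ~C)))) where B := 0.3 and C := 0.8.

1.00

~B: Gödel ¬ of 0.3 = 0 (operand ≠ 0)
(~B | C) = max(0, 0.8) = 0.8
~C: Gödel ¬ of 0.8 = 0 (operand ≠ 0)
(C -> ~C): 0.8 > 0, so result = 0
((~B | C) & (C -> ~C)) = min(0.8, 0) = 0
~C: Gödel ¬ of 0.8 = 0 (operand ≠ 0)
(C & ~C) = min(0.8, 0) = 0
((C & ~C) | B) = max(0, 0.3) = 0.3
(B | B) = max(0.3, 0.3) = 0.3
(((C & ~C) | B) -> (B | B)): 0.3 ≤ 0.3, so result = 1
(((~B | C) & (C -> ~C)) -> (((C & ~C) | B) -> (B | B))): 0 ≤ 1, so result = 1
~C: Gödel ¬ of 0.8 = 0 (operand ≠ 0)
(C & ~C) = min(0.8, 0) = 0
((C & ~C) | B) = max(0, 0.3) = 0.3
(B | B) = max(0.3, 0.3) = 0.3
(((C & ~C) | B) -> (B | B)): 0.3 ≤ 0.3, so result = 1
~B: Gödel ¬ of 0.3 = 0 (operand ≠ 0)
(~B | C) = max(0, 0.8) = 0.8
~C: Gödel ¬ of 0.8 = 0 (operand ≠ 0)
(C -> ~C): 0.8 > 0, so result = 0
((~B | C) & (C -> ~C)) = min(0.8, 0) = 0
((((C & ~C) | B) -> (B | B)) -> ((~B | C) & (C -> ~C))): 1 > 0, so result = 0
((((~B | C) & (C -> ~C)) -> (((C & ~C) | B) -> (B | B))) | ((((C & ~C) | B) -> (B | B)) -> ((~B | C) & (C -> ~C)))) = max(1, 0) = 1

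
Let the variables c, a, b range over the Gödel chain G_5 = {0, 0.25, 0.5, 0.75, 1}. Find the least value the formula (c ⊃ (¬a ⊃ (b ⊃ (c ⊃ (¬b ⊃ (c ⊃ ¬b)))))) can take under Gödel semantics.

Every assignment gives 1. For instance at c = 0, a = 0, b = 0:
  ¬a: Gödel ¬ of 0 = 1 (operand is 0)
  ¬b: Gödel ¬ of 0 = 1 (operand is 0)
  ¬b: Gödel ¬ of 0 = 1 (operand is 0)
  (c ⊃ ¬b): 0 ≤ 1, so result = 1
  (¬b ⊃ (c ⊃ ¬b)): 1 ≤ 1, so result = 1
  (c ⊃ (¬b ⊃ (c ⊃ ¬b))): 0 ≤ 1, so result = 1
  (b ⊃ (c ⊃ (¬b ⊃ (c ⊃ ¬b)))): 0 ≤ 1, so result = 1
  (¬a ⊃ (b ⊃ (c ⊃ (¬b ⊃ (c ⊃ ¬b))))): 1 ≤ 1, so result = 1
  (c ⊃ (¬a ⊃ (b ⊃ (c ⊃ (¬b ⊃ (c ⊃ ¬b)))))): 0 ≤ 1, so result = 1
All 125 assignments give value 1 — the formula is a G_5-tautology.

1.00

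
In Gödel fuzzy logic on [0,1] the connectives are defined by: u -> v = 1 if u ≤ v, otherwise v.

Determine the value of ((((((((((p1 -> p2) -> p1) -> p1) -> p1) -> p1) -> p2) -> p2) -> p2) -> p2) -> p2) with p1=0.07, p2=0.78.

(p1 -> p2): 0.07 ≤ 0.78, so result = 1
((p1 -> p2) -> p1): 1 > 0.07, so result = 0.07
(((p1 -> p2) -> p1) -> p1): 0.07 ≤ 0.07, so result = 1
((((p1 -> p2) -> p1) -> p1) -> p1): 1 > 0.07, so result = 0.07
(((((p1 -> p2) -> p1) -> p1) -> p1) -> p1): 0.07 ≤ 0.07, so result = 1
((((((p1 -> p2) -> p1) -> p1) -> p1) -> p1) -> p2): 1 > 0.78, so result = 0.78
(((((((p1 -> p2) -> p1) -> p1) -> p1) -> p1) -> p2) -> p2): 0.78 ≤ 0.78, so result = 1
((((((((p1 -> p2) -> p1) -> p1) -> p1) -> p1) -> p2) -> p2) -> p2): 1 > 0.78, so result = 0.78
(((((((((p1 -> p2) -> p1) -> p1) -> p1) -> p1) -> p2) -> p2) -> p2) -> p2): 0.78 ≤ 0.78, so result = 1
((((((((((p1 -> p2) -> p1) -> p1) -> p1) -> p1) -> p2) -> p2) -> p2) -> p2) -> p2): 1 > 0.78, so result = 0.78

0.78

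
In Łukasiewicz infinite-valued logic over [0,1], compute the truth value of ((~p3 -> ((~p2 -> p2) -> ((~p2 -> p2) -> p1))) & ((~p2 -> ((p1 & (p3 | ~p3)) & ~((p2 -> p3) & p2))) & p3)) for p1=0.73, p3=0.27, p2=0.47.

0.27

~p3: Łukasiewicz ¬ gives 1 − 0.27 = 0.73
~p2: Łukasiewicz ¬ gives 1 − 0.47 = 0.53
(~p2 -> p2): min(1, 1 − 0.53 + 0.47) = 0.94
~p2: Łukasiewicz ¬ gives 1 − 0.47 = 0.53
(~p2 -> p2): min(1, 1 − 0.53 + 0.47) = 0.94
((~p2 -> p2) -> p1): min(1, 1 − 0.94 + 0.73) = 0.79
((~p2 -> p2) -> ((~p2 -> p2) -> p1)): min(1, 1 − 0.94 + 0.79) = 0.85
(~p3 -> ((~p2 -> p2) -> ((~p2 -> p2) -> p1))): min(1, 1 − 0.73 + 0.85) = 1
~p2: Łukasiewicz ¬ gives 1 − 0.47 = 0.53
~p3: Łukasiewicz ¬ gives 1 − 0.27 = 0.73
(p3 | ~p3) = max(0.27, 0.73) = 0.73
(p1 & (p3 | ~p3)) = min(0.73, 0.73) = 0.73
(p2 -> p3): min(1, 1 − 0.47 + 0.27) = 0.8
((p2 -> p3) & p2) = min(0.8, 0.47) = 0.47
~((p2 -> p3) & p2): Łukasiewicz ¬ gives 1 − 0.47 = 0.53
((p1 & (p3 | ~p3)) & ~((p2 -> p3) & p2)) = min(0.73, 0.53) = 0.53
(~p2 -> ((p1 & (p3 | ~p3)) & ~((p2 -> p3) & p2))): min(1, 1 − 0.53 + 0.53) = 1
((~p2 -> ((p1 & (p3 | ~p3)) & ~((p2 -> p3) & p2))) & p3) = min(1, 0.27) = 0.27
((~p3 -> ((~p2 -> p2) -> ((~p2 -> p2) -> p1))) & ((~p2 -> ((p1 & (p3 | ~p3)) & ~((p2 -> p3) & p2))) & p3)) = min(1, 0.27) = 0.27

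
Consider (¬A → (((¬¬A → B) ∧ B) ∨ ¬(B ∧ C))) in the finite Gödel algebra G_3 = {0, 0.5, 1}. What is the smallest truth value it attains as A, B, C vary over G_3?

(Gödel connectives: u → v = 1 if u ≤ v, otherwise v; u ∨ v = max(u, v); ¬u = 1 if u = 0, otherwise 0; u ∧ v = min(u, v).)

0.50

The minimum is attained at A = 0, B = 0.5, C = 0.5:
  ¬A: Gödel ¬ of 0 = 1 (operand is 0)
  ¬A: Gödel ¬ of 0 = 1 (operand is 0)
  ¬¬A: Gödel ¬ of 1 = 0 (operand ≠ 0)
  (¬¬A → B): 0 ≤ 0.5, so result = 1
  ((¬¬A → B) ∧ B) = min(1, 0.5) = 0.5
  (B ∧ C) = min(0.5, 0.5) = 0.5
  ¬(B ∧ C): Gödel ¬ of 0.5 = 0 (operand ≠ 0)
  (((¬¬A → B) ∧ B) ∨ ¬(B ∧ C)) = max(0.5, 0) = 0.5
  (¬A → (((¬¬A → B) ∧ B) ∨ ¬(B ∧ C))): 1 > 0.5, so result = 0.5
Checking all 27 assignments confirms none give a value below 0.50.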